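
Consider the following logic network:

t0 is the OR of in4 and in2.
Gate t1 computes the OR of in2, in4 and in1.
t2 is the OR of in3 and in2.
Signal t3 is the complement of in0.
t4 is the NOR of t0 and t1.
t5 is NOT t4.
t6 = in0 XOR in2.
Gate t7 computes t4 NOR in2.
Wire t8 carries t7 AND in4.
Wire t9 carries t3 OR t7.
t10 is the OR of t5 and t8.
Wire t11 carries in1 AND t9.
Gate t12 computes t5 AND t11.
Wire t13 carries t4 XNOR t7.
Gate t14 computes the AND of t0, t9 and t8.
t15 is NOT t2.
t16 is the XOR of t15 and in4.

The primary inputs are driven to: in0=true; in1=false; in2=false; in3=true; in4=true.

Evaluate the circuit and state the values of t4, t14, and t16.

t4 = false; t14 = true; t16 = true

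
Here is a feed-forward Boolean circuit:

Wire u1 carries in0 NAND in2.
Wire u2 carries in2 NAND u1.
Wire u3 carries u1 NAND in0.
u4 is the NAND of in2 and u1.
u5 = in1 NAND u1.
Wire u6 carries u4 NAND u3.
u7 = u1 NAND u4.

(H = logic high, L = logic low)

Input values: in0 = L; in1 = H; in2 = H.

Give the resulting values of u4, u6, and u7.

u4 = L; u6 = H; u7 = H

u1 = in0 NAND in2 = L NAND H = H
u3 = u1 NAND in0 = H NAND L = H
u4 = in2 NAND u1 = H NAND H = L
u6 = u4 NAND u3 = L NAND H = H
u7 = u1 NAND u4 = H NAND L = H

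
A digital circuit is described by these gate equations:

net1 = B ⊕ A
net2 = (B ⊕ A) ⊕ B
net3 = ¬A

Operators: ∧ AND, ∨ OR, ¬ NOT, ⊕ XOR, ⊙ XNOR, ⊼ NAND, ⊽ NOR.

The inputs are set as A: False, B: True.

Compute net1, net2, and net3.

net1 = True ⊕ False = True
net2 = (True ⊕ False) ⊕ True = False
net3 = ¬False = True

net1 = True, net2 = False, net3 = True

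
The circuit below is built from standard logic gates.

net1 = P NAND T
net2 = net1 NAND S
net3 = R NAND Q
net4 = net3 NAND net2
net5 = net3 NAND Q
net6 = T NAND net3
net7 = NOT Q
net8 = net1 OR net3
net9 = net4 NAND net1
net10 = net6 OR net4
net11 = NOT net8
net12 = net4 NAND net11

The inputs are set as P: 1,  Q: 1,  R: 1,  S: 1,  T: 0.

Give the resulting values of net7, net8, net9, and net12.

net1 = P NAND T = 1 NAND 0 = 1
net2 = net1 NAND S = 1 NAND 1 = 0
net3 = R NAND Q = 1 NAND 1 = 0
net4 = net3 NAND net2 = 0 NAND 0 = 1
net7 = NOT Q = NOT 1 = 0
net8 = net1 OR net3 = 1 OR 0 = 1
net9 = net4 NAND net1 = 1 NAND 1 = 0
net11 = NOT net8 = NOT 1 = 0
net12 = net4 NAND net11 = 1 NAND 0 = 1

net7 = 0; net8 = 1; net9 = 0; net12 = 1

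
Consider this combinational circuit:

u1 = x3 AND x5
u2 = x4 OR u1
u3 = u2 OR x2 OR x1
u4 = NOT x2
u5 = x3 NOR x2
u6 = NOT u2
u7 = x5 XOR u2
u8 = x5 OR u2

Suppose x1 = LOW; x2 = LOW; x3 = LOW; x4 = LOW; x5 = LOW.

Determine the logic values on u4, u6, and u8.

u4 = HIGH, u6 = HIGH, u8 = LOW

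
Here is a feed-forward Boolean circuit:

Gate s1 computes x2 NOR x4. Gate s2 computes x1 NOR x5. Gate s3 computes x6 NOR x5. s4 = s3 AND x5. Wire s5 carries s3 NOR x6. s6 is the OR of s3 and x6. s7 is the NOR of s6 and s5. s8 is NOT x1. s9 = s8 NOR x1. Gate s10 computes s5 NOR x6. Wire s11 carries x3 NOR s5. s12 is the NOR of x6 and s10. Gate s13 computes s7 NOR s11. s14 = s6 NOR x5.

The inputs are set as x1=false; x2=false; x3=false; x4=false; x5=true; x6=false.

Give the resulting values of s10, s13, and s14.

s3 = x6 NOR x5 = false NOR true = false
s5 = s3 NOR x6 = false NOR false = true
s6 = s3 OR x6 = false OR false = false
s7 = s6 NOR s5 = false NOR true = false
s10 = s5 NOR x6 = true NOR false = false
s11 = x3 NOR s5 = false NOR true = false
s13 = s7 NOR s11 = false NOR false = true
s14 = s6 NOR x5 = false NOR true = false

s10 = false, s13 = true, s14 = false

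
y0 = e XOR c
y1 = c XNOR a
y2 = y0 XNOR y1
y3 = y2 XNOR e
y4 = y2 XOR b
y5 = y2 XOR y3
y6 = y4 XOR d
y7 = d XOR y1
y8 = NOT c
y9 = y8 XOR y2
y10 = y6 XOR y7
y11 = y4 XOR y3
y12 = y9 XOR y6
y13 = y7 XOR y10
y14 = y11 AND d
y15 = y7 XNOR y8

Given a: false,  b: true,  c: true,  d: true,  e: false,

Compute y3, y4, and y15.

y0 = e XOR c = false XOR true = true
y1 = c XNOR a = true XNOR false = false
y2 = y0 XNOR y1 = true XNOR false = false
y3 = y2 XNOR e = false XNOR false = true
y4 = y2 XOR b = false XOR true = true
y7 = d XOR y1 = true XOR false = true
y8 = NOT c = NOT true = false
y15 = y7 XNOR y8 = true XNOR false = false

y3 = true, y4 = true, y15 = false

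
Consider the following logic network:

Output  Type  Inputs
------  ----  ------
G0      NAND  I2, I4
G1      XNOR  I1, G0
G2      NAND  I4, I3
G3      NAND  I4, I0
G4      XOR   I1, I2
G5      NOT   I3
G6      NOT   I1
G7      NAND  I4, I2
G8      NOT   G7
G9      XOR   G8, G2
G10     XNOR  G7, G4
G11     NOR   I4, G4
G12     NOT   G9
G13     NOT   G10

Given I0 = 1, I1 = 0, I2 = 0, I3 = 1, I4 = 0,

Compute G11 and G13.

G11 = 1  G13 = 1

G4 = I1 XOR I2 = 0 XOR 0 = 0
G7 = I4 NAND I2 = 0 NAND 0 = 1
G10 = G7 XNOR G4 = 1 XNOR 0 = 0
G11 = I4 NOR G4 = 0 NOR 0 = 1
G13 = NOT G10 = NOT 0 = 1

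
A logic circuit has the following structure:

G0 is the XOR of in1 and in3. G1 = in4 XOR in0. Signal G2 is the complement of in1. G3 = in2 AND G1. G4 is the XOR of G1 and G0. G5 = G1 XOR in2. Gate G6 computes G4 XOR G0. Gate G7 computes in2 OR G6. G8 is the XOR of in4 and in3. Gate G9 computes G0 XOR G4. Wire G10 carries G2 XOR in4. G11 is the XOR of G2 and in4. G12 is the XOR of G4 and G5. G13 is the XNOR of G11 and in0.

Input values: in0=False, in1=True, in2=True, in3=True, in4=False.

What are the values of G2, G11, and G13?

G2 = NOT in1 = NOT True = False
G11 = G2 XOR in4 = False XOR False = False
G13 = G11 XNOR in0 = False XNOR False = True

G2 = False, G11 = False, G13 = True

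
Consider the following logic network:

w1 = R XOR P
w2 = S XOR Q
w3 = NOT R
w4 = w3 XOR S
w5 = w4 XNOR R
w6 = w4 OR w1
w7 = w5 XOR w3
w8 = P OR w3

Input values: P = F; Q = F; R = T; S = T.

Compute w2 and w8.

w2 = S XOR Q = T XOR F = T
w3 = NOT R = NOT T = F
w8 = P OR w3 = F OR F = F

w2 = T; w8 = F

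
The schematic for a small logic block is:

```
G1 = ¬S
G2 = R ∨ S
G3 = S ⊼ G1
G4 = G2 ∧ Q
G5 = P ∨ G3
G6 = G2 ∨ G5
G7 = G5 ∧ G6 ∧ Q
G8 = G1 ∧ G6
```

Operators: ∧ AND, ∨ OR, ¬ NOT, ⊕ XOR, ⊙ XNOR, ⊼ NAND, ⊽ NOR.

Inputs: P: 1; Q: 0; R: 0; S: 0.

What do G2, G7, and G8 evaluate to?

G1 = NOT S = NOT 0 = 1
G2 = R OR S = 0 OR 0 = 0
G3 = S NAND G1 = 0 NAND 1 = 1
G5 = P OR G3 = 1 OR 1 = 1
G6 = G2 OR G5 = 0 OR 1 = 1
G7 = G5 AND G6 AND Q = 1 AND 1 AND 0 = 0
G8 = G1 AND G6 = 1 AND 1 = 1

G2 = 0, G7 = 0, G8 = 1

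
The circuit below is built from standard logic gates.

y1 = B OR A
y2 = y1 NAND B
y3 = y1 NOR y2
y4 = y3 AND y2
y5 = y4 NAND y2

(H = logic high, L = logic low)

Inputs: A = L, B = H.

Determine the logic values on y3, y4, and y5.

y1 = B OR A = H OR L = H
y2 = y1 NAND B = H NAND H = L
y3 = y1 NOR y2 = H NOR L = L
y4 = y3 AND y2 = L AND L = L
y5 = y4 NAND y2 = L NAND L = H

y3 = L, y4 = L, y5 = H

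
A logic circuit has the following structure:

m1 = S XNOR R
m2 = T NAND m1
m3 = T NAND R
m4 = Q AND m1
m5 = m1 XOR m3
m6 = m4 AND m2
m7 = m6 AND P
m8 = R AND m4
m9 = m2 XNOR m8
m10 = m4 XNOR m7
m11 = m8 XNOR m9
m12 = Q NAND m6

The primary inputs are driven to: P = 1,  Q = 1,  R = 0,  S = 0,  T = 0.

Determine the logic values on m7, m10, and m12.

m1 = S XNOR R = 0 XNOR 0 = 1
m2 = T NAND m1 = 0 NAND 1 = 1
m4 = Q AND m1 = 1 AND 1 = 1
m6 = m4 AND m2 = 1 AND 1 = 1
m7 = m6 AND P = 1 AND 1 = 1
m10 = m4 XNOR m7 = 1 XNOR 1 = 1
m12 = Q NAND m6 = 1 NAND 1 = 0

m7 = 1, m10 = 1, m12 = 0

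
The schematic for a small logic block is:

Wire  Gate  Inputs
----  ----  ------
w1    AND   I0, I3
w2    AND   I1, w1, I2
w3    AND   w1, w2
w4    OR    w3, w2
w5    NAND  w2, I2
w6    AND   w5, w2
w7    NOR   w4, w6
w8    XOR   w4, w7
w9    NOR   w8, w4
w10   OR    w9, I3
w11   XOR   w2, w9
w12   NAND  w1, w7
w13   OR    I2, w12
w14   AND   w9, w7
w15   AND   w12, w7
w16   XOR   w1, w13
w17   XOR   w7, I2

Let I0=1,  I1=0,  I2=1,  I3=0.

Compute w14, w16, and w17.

w14 = 0, w16 = 1, w17 = 0

w1 = I0 AND I3 = 1 AND 0 = 0
w2 = I1 AND w1 AND I2 = 0 AND 0 AND 1 = 0
w3 = w1 AND w2 = 0 AND 0 = 0
w4 = w3 OR w2 = 0 OR 0 = 0
w5 = w2 NAND I2 = 0 NAND 1 = 1
w6 = w5 AND w2 = 1 AND 0 = 0
w7 = w4 NOR w6 = 0 NOR 0 = 1
w8 = w4 XOR w7 = 0 XOR 1 = 1
w9 = w8 NOR w4 = 1 NOR 0 = 0
w12 = w1 NAND w7 = 0 NAND 1 = 1
w13 = I2 OR w12 = 1 OR 1 = 1
w14 = w9 AND w7 = 0 AND 1 = 0
w16 = w1 XOR w13 = 0 XOR 1 = 1
w17 = w7 XOR I2 = 1 XOR 1 = 0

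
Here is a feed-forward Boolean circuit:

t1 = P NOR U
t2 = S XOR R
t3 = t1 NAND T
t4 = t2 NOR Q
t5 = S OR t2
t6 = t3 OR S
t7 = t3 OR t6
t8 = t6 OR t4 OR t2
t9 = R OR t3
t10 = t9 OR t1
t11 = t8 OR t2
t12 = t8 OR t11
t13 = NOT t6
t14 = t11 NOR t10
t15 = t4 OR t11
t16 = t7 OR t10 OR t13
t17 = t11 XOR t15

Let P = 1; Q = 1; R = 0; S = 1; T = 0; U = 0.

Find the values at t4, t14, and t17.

t4 = 0, t14 = 0, t17 = 0

t1 = P NOR U = 1 NOR 0 = 0
t2 = S XOR R = 1 XOR 0 = 1
t3 = t1 NAND T = 0 NAND 0 = 1
t4 = t2 NOR Q = 1 NOR 1 = 0
t6 = t3 OR S = 1 OR 1 = 1
t8 = t6 OR t4 OR t2 = 1 OR 0 OR 1 = 1
t9 = R OR t3 = 0 OR 1 = 1
t10 = t9 OR t1 = 1 OR 0 = 1
t11 = t8 OR t2 = 1 OR 1 = 1
t14 = t11 NOR t10 = 1 NOR 1 = 0
t15 = t4 OR t11 = 0 OR 1 = 1
t17 = t11 XOR t15 = 1 XOR 1 = 0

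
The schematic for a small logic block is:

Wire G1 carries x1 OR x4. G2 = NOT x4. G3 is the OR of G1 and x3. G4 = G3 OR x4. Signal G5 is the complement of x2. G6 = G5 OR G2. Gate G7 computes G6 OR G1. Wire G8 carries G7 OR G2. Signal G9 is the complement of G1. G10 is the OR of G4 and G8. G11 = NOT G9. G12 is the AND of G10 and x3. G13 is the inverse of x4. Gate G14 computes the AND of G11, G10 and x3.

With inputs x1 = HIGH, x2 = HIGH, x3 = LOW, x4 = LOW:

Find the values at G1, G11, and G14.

G1 = x1 OR x4 = HIGH OR LOW = HIGH
G2 = NOT x4 = NOT LOW = HIGH
G3 = G1 OR x3 = HIGH OR LOW = HIGH
G4 = G3 OR x4 = HIGH OR LOW = HIGH
G5 = NOT x2 = NOT HIGH = LOW
G6 = G5 OR G2 = LOW OR HIGH = HIGH
G7 = G6 OR G1 = HIGH OR HIGH = HIGH
G8 = G7 OR G2 = HIGH OR HIGH = HIGH
G9 = NOT G1 = NOT HIGH = LOW
G10 = G4 OR G8 = HIGH OR HIGH = HIGH
G11 = NOT G9 = NOT LOW = HIGH
G14 = G11 AND G10 AND x3 = HIGH AND HIGH AND LOW = LOW

G1 = HIGH, G11 = HIGH, G14 = LOW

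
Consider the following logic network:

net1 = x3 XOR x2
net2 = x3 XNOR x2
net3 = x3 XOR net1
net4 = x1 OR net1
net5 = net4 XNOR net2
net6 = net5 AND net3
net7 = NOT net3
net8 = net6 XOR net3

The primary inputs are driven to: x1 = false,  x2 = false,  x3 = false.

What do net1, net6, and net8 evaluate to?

net1 = x3 XOR x2 = false XOR false = false
net2 = x3 XNOR x2 = false XNOR false = true
net3 = x3 XOR net1 = false XOR false = false
net4 = x1 OR net1 = false OR false = false
net5 = net4 XNOR net2 = false XNOR true = false
net6 = net5 AND net3 = false AND false = false
net8 = net6 XOR net3 = false XOR false = false

net1 = false, net6 = false, net8 = false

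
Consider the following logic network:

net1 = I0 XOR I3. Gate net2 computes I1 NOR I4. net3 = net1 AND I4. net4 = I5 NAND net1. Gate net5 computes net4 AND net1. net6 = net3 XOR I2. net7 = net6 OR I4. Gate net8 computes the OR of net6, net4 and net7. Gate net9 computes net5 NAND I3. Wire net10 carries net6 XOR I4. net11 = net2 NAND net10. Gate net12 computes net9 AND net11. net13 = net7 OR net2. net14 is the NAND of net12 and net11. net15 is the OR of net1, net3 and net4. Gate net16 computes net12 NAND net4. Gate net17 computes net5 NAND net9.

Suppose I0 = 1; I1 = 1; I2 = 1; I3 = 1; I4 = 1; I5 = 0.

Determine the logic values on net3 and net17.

net1 = I0 XOR I3 = 1 XOR 1 = 0
net3 = net1 AND I4 = 0 AND 1 = 0
net4 = I5 NAND net1 = 0 NAND 0 = 1
net5 = net4 AND net1 = 1 AND 0 = 0
net9 = net5 NAND I3 = 0 NAND 1 = 1
net17 = net5 NAND net9 = 0 NAND 1 = 1

net3 = 0, net17 = 1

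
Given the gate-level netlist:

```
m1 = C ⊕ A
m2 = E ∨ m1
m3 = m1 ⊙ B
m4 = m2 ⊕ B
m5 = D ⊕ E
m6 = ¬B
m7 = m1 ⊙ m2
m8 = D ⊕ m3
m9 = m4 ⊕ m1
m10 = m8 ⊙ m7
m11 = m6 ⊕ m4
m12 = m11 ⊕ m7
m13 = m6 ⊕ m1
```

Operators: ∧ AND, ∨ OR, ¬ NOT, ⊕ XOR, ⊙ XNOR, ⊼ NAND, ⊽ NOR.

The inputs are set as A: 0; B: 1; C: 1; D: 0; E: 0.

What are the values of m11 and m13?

m1 = C XOR A = 1 XOR 0 = 1
m2 = E OR m1 = 0 OR 1 = 1
m4 = m2 XOR B = 1 XOR 1 = 0
m6 = NOT B = NOT 1 = 0
m11 = m6 XOR m4 = 0 XOR 0 = 0
m13 = m6 XOR m1 = 0 XOR 1 = 1

m11 = 0, m13 = 1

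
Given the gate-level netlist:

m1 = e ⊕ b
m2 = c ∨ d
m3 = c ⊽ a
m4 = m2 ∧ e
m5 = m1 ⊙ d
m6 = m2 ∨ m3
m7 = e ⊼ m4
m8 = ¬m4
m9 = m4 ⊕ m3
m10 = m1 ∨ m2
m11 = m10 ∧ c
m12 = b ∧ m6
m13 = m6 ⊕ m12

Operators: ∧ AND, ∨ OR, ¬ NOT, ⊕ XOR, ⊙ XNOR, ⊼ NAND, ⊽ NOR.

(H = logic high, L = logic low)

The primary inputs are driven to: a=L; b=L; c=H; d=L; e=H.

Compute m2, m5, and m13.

m2 = H, m5 = L, m13 = H

m1 = e XOR b = H XOR L = H
m2 = c OR d = H OR L = H
m3 = c NOR a = H NOR L = L
m5 = m1 XNOR d = H XNOR L = L
m6 = m2 OR m3 = H OR L = H
m12 = b AND m6 = L AND H = L
m13 = m6 XOR m12 = H XOR L = H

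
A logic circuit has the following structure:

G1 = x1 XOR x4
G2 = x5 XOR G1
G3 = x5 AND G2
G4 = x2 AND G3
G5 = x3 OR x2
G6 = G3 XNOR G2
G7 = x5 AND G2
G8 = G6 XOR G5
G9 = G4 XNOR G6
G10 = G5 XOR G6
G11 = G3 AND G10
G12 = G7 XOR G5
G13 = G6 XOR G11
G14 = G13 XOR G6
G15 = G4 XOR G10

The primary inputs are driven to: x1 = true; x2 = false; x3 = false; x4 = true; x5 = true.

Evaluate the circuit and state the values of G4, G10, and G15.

G1 = x1 XOR x4 = true XOR true = false
G2 = x5 XOR G1 = true XOR false = true
G3 = x5 AND G2 = true AND true = true
G4 = x2 AND G3 = false AND true = false
G5 = x3 OR x2 = false OR false = false
G6 = G3 XNOR G2 = true XNOR true = true
G10 = G5 XOR G6 = false XOR true = true
G15 = G4 XOR G10 = false XOR true = true

G4 = false, G10 = true, G15 = true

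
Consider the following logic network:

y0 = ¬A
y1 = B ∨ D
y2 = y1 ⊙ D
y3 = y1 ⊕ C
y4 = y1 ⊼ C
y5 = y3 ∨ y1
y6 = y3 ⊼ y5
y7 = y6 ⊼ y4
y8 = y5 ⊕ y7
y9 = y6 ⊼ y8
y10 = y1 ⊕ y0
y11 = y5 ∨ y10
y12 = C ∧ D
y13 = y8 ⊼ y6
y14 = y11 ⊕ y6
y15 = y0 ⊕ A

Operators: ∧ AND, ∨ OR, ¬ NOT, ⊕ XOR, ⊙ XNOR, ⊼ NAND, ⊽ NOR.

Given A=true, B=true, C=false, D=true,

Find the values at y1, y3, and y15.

y1 = true; y3 = true; y15 = true

y0 = NOT A = NOT true = false
y1 = B OR D = true OR true = true
y3 = y1 XOR C = true XOR false = true
y15 = y0 XOR A = false XOR true = true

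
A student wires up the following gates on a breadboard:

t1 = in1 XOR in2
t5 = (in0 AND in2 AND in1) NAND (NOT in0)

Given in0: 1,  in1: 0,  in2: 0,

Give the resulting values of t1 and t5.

t1 = 0 XOR 0 = 0
t5 = (1 AND 0 AND 0) NAND (NOT 1) = 1

t1 = 0, t5 = 1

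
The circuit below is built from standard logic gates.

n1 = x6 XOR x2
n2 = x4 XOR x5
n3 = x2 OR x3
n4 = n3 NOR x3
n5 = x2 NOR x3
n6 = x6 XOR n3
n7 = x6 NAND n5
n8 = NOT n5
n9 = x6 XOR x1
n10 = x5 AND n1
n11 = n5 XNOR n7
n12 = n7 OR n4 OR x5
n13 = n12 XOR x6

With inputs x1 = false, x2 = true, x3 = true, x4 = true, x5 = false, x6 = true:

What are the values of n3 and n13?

n3 = true, n13 = false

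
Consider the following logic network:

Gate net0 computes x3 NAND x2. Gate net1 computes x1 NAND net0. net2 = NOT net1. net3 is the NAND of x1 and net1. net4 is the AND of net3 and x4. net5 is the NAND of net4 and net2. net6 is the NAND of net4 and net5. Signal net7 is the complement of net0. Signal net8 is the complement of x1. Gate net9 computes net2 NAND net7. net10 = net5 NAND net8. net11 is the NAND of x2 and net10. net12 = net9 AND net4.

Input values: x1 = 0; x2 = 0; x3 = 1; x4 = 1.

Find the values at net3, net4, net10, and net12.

net0 = x3 NAND x2 = 1 NAND 0 = 1
net1 = x1 NAND net0 = 0 NAND 1 = 1
net2 = NOT net1 = NOT 1 = 0
net3 = x1 NAND net1 = 0 NAND 1 = 1
net4 = net3 AND x4 = 1 AND 1 = 1
net5 = net4 NAND net2 = 1 NAND 0 = 1
net7 = NOT net0 = NOT 1 = 0
net8 = NOT x1 = NOT 0 = 1
net9 = net2 NAND net7 = 0 NAND 0 = 1
net10 = net5 NAND net8 = 1 NAND 1 = 0
net12 = net9 AND net4 = 1 AND 1 = 1

net3 = 1  net4 = 1  net10 = 0  net12 = 1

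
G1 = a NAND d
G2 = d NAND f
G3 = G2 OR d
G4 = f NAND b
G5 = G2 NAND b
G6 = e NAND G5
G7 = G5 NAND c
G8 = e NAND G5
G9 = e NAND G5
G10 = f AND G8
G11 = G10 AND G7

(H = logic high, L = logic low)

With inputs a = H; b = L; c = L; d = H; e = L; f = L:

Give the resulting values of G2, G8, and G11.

G2 = d NAND f = H NAND L = H
G5 = G2 NAND b = H NAND L = H
G7 = G5 NAND c = H NAND L = H
G8 = e NAND G5 = L NAND H = H
G10 = f AND G8 = L AND H = L
G11 = G10 AND G7 = L AND H = L

G2 = H, G8 = H, G11 = L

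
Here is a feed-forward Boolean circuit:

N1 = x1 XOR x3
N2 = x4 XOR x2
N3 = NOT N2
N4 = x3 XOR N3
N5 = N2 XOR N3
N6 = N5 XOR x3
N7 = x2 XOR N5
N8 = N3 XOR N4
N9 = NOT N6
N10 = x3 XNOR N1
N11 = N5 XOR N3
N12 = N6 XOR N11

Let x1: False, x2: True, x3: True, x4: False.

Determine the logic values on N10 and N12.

N10 = True  N12 = True

N1 = x1 XOR x3 = False XOR True = True
N2 = x4 XOR x2 = False XOR True = True
N3 = NOT N2 = NOT True = False
N5 = N2 XOR N3 = True XOR False = True
N6 = N5 XOR x3 = True XOR True = False
N10 = x3 XNOR N1 = True XNOR True = True
N11 = N5 XOR N3 = True XOR False = True
N12 = N6 XOR N11 = False XOR True = True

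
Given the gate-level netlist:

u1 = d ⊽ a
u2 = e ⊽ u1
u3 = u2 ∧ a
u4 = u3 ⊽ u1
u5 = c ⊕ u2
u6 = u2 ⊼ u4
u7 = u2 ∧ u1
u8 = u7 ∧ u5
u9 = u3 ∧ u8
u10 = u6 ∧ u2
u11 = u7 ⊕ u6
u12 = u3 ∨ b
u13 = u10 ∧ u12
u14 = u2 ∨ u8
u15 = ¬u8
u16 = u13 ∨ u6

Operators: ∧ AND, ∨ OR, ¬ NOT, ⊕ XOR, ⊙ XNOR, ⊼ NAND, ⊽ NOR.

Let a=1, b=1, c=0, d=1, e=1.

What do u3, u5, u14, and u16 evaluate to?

u3 = 0  u5 = 0  u14 = 0  u16 = 1

u1 = d NOR a = 1 NOR 1 = 0
u2 = e NOR u1 = 1 NOR 0 = 0
u3 = u2 AND a = 0 AND 1 = 0
u4 = u3 NOR u1 = 0 NOR 0 = 1
u5 = c XOR u2 = 0 XOR 0 = 0
u6 = u2 NAND u4 = 0 NAND 1 = 1
u7 = u2 AND u1 = 0 AND 0 = 0
u8 = u7 AND u5 = 0 AND 0 = 0
u10 = u6 AND u2 = 1 AND 0 = 0
u12 = u3 OR b = 0 OR 1 = 1
u13 = u10 AND u12 = 0 AND 1 = 0
u14 = u2 OR u8 = 0 OR 0 = 0
u16 = u13 OR u6 = 0 OR 1 = 1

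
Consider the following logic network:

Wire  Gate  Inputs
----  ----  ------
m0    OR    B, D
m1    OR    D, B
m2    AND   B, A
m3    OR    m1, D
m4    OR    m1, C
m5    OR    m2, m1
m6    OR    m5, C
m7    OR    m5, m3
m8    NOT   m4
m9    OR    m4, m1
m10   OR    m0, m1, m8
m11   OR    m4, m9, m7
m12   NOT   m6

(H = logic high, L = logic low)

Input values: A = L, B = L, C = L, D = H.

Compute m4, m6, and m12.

m4 = H, m6 = H, m12 = L

m1 = D OR B = H OR L = H
m2 = B AND A = L AND L = L
m4 = m1 OR C = H OR L = H
m5 = m2 OR m1 = L OR H = H
m6 = m5 OR C = H OR L = H
m12 = NOT m6 = NOT H = L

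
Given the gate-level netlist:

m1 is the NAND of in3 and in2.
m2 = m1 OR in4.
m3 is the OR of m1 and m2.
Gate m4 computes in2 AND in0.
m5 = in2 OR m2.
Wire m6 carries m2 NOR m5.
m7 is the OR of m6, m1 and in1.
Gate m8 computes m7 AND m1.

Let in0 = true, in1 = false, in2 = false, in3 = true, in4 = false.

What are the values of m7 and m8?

m1 = in3 NAND in2 = true NAND false = true
m2 = m1 OR in4 = true OR false = true
m5 = in2 OR m2 = false OR true = true
m6 = m2 NOR m5 = true NOR true = false
m7 = m6 OR m1 OR in1 = false OR true OR false = true
m8 = m7 AND m1 = true AND true = true

m7 = true, m8 = true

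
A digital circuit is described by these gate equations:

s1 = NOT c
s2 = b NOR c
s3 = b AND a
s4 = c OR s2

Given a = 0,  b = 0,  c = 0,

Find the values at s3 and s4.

s3 = 0, s4 = 1

s2 = b NOR c = 0 NOR 0 = 1
s3 = b AND a = 0 AND 0 = 0
s4 = c OR s2 = 0 OR 1 = 1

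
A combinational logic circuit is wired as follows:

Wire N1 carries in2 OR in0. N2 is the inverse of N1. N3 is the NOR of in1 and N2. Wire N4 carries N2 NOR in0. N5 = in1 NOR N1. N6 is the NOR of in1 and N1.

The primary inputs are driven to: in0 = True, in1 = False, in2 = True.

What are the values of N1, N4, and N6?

N1 = True; N4 = False; N6 = False

N1 = in2 OR in0 = True OR True = True
N2 = NOT N1 = NOT True = False
N4 = N2 NOR in0 = False NOR True = False
N6 = in1 NOR N1 = False NOR True = False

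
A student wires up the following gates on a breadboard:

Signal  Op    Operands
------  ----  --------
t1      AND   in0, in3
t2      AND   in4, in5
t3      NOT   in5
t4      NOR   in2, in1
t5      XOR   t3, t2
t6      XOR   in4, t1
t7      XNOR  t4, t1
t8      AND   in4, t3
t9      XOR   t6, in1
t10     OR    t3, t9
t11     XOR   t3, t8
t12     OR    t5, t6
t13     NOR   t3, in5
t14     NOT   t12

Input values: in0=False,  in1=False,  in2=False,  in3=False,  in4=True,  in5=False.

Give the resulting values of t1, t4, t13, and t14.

t1 = in0 AND in3 = False AND False = False
t2 = in4 AND in5 = True AND False = False
t3 = NOT in5 = NOT False = True
t4 = in2 NOR in1 = False NOR False = True
t5 = t3 XOR t2 = True XOR False = True
t6 = in4 XOR t1 = True XOR False = True
t12 = t5 OR t6 = True OR True = True
t13 = t3 NOR in5 = True NOR False = False
t14 = NOT t12 = NOT True = False

t1 = False  t4 = True  t13 = False  t14 = False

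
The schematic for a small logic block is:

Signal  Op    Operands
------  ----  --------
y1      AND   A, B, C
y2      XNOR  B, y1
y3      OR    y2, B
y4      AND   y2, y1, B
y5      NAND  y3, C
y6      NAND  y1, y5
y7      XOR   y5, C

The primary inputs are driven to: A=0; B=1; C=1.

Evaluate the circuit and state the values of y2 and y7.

y2 = 0, y7 = 1

y1 = A AND B AND C = 0 AND 1 AND 1 = 0
y2 = B XNOR y1 = 1 XNOR 0 = 0
y3 = y2 OR B = 0 OR 1 = 1
y5 = y3 NAND C = 1 NAND 1 = 0
y7 = y5 XOR C = 0 XOR 1 = 1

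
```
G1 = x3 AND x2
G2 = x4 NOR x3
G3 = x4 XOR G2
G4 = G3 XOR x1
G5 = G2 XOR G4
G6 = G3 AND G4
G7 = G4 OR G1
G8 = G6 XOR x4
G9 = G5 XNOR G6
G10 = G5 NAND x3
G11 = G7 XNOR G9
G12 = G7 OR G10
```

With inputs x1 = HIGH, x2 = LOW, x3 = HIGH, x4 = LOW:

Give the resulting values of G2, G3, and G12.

G1 = x3 AND x2 = HIGH AND LOW = LOW
G2 = x4 NOR x3 = LOW NOR HIGH = LOW
G3 = x4 XOR G2 = LOW XOR LOW = LOW
G4 = G3 XOR x1 = LOW XOR HIGH = HIGH
G5 = G2 XOR G4 = LOW XOR HIGH = HIGH
G7 = G4 OR G1 = HIGH OR LOW = HIGH
G10 = G5 NAND x3 = HIGH NAND HIGH = LOW
G12 = G7 OR G10 = HIGH OR LOW = HIGH

G2 = LOW, G3 = LOW, G12 = HIGH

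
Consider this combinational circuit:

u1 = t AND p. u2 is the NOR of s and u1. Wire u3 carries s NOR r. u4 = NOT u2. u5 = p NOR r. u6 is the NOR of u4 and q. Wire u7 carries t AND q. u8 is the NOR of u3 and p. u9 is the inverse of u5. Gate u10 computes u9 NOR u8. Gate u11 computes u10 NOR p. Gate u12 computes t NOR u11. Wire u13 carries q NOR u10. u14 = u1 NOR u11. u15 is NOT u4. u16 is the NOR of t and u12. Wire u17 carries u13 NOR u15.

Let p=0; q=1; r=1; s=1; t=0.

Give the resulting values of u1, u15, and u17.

u1 = t AND p = 0 AND 0 = 0
u2 = s NOR u1 = 1 NOR 0 = 0
u3 = s NOR r = 1 NOR 1 = 0
u4 = NOT u2 = NOT 0 = 1
u5 = p NOR r = 0 NOR 1 = 0
u8 = u3 NOR p = 0 NOR 0 = 1
u9 = NOT u5 = NOT 0 = 1
u10 = u9 NOR u8 = 1 NOR 1 = 0
u13 = q NOR u10 = 1 NOR 0 = 0
u15 = NOT u4 = NOT 1 = 0
u17 = u13 NOR u15 = 0 NOR 0 = 1

u1 = 0, u15 = 0, u17 = 1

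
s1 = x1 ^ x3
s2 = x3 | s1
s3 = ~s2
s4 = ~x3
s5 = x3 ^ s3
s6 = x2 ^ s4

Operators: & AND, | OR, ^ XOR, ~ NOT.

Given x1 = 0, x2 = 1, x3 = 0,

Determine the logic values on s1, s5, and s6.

s1 = x1 XOR x3 = 0 XOR 0 = 0
s2 = x3 OR s1 = 0 OR 0 = 0
s3 = NOT s2 = NOT 0 = 1
s4 = NOT x3 = NOT 0 = 1
s5 = x3 XOR s3 = 0 XOR 1 = 1
s6 = x2 XOR s4 = 1 XOR 1 = 0

s1 = 0, s5 = 1, s6 = 0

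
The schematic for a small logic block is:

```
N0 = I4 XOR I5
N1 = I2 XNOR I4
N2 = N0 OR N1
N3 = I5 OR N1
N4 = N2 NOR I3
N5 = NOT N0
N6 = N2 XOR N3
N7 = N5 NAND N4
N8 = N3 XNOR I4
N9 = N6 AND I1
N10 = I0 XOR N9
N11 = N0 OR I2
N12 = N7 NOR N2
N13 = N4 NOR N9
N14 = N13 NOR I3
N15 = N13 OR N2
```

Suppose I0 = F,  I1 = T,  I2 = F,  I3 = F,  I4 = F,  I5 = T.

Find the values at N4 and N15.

N4 = F; N15 = T

N0 = I4 XOR I5 = F XOR T = T
N1 = I2 XNOR I4 = F XNOR F = T
N2 = N0 OR N1 = T OR T = T
N3 = I5 OR N1 = T OR T = T
N4 = N2 NOR I3 = T NOR F = F
N6 = N2 XOR N3 = T XOR T = F
N9 = N6 AND I1 = F AND T = F
N13 = N4 NOR N9 = F NOR F = T
N15 = N13 OR N2 = T OR T = T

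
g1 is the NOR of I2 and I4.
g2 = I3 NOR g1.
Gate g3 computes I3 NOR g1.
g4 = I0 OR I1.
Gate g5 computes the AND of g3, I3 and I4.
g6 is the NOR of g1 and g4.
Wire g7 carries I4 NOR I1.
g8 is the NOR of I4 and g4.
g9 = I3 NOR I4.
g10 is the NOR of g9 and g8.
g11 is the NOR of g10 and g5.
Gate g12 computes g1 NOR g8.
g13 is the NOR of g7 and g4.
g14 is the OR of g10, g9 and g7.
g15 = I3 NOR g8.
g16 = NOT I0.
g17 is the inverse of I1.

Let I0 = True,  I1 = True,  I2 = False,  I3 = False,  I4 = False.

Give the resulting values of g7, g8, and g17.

g7 = False, g8 = False, g17 = False

g4 = I0 OR I1 = True OR True = True
g7 = I4 NOR I1 = False NOR True = False
g8 = I4 NOR g4 = False NOR True = False
g17 = NOT I1 = NOT True = False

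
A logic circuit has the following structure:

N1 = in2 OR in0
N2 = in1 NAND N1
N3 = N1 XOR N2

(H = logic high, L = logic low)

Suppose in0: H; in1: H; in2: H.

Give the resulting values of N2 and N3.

N2 = L, N3 = H

N1 = in2 OR in0 = H OR H = H
N2 = in1 NAND N1 = H NAND H = L
N3 = N1 XOR N2 = H XOR L = H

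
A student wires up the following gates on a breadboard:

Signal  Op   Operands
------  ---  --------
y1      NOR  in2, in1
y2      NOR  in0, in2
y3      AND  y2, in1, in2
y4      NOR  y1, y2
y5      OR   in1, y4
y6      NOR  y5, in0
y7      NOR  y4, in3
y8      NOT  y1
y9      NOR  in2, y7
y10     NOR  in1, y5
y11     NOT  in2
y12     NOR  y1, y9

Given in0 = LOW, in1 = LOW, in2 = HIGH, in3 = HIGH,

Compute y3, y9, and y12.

y3 = LOW; y9 = LOW; y12 = HIGH

y1 = in2 NOR in1 = HIGH NOR LOW = LOW
y2 = in0 NOR in2 = LOW NOR HIGH = LOW
y3 = y2 AND in1 AND in2 = LOW AND LOW AND HIGH = LOW
y4 = y1 NOR y2 = LOW NOR LOW = HIGH
y7 = y4 NOR in3 = HIGH NOR HIGH = LOW
y9 = in2 NOR y7 = HIGH NOR LOW = LOW
y12 = y1 NOR y9 = LOW NOR LOW = HIGH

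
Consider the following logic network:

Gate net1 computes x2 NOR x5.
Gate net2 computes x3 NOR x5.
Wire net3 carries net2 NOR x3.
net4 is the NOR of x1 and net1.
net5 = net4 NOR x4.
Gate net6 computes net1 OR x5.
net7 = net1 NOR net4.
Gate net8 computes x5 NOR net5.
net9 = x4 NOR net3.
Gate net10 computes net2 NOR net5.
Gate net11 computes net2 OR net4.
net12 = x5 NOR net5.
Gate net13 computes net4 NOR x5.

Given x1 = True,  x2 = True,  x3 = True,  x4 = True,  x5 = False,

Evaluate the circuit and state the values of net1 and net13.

net1 = False, net13 = True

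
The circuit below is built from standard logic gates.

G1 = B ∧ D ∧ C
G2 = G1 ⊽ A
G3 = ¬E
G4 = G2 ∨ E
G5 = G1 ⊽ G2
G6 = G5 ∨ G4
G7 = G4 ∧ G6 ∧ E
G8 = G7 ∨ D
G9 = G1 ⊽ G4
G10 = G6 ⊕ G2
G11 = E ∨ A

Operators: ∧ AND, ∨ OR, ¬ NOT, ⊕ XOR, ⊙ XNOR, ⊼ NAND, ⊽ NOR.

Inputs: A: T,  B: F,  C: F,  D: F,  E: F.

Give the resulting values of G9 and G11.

G9 = T, G11 = T

G1 = B AND D AND C = F AND F AND F = F
G2 = G1 NOR A = F NOR T = F
G4 = G2 OR E = F OR F = F
G9 = G1 NOR G4 = F NOR F = T
G11 = E OR A = F OR T = T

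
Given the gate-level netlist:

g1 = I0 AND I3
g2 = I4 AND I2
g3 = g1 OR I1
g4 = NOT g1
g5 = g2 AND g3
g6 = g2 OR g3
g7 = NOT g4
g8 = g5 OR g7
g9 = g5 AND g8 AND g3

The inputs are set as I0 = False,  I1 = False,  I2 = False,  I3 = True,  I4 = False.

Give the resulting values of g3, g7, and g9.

g3 = False; g7 = False; g9 = False

g1 = I0 AND I3 = False AND True = False
g2 = I4 AND I2 = False AND False = False
g3 = g1 OR I1 = False OR False = False
g4 = NOT g1 = NOT False = True
g5 = g2 AND g3 = False AND False = False
g7 = NOT g4 = NOT True = False
g8 = g5 OR g7 = False OR False = False
g9 = g5 AND g8 AND g3 = False AND False AND False = False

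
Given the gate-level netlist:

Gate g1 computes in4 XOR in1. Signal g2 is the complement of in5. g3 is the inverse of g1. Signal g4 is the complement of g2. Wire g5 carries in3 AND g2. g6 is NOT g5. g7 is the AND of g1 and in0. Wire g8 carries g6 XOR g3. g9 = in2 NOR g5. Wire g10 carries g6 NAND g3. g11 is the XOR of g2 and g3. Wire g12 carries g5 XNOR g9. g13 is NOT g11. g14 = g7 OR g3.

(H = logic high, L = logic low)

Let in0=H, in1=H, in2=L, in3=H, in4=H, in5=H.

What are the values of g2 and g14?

g1 = in4 XOR in1 = H XOR H = L
g2 = NOT in5 = NOT H = L
g3 = NOT g1 = NOT L = H
g7 = g1 AND in0 = L AND H = L
g14 = g7 OR g3 = L OR H = H

g2 = L; g14 = H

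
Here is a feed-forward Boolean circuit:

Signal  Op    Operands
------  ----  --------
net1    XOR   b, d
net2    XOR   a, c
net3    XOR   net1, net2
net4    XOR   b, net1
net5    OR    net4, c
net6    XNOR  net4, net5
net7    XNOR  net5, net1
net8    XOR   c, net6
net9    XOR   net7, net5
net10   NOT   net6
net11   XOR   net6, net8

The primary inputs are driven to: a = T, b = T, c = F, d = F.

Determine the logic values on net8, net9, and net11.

net1 = b XOR d = T XOR F = T
net4 = b XOR net1 = T XOR T = F
net5 = net4 OR c = F OR F = F
net6 = net4 XNOR net5 = F XNOR F = T
net7 = net5 XNOR net1 = F XNOR T = F
net8 = c XOR net6 = F XOR T = T
net9 = net7 XOR net5 = F XOR F = F
net11 = net6 XOR net8 = T XOR T = F

net8 = T; net9 = F; net11 = F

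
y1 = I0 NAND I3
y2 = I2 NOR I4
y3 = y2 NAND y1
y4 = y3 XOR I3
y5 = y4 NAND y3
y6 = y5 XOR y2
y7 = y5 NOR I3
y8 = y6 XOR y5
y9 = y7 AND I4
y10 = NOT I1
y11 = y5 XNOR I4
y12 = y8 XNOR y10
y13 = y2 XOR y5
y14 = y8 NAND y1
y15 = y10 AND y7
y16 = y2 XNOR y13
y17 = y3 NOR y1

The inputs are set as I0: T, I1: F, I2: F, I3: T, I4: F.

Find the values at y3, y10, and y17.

y1 = I0 NAND I3 = T NAND T = F
y2 = I2 NOR I4 = F NOR F = T
y3 = y2 NAND y1 = T NAND F = T
y10 = NOT I1 = NOT F = T
y17 = y3 NOR y1 = T NOR F = F

y3 = T, y10 = T, y17 = F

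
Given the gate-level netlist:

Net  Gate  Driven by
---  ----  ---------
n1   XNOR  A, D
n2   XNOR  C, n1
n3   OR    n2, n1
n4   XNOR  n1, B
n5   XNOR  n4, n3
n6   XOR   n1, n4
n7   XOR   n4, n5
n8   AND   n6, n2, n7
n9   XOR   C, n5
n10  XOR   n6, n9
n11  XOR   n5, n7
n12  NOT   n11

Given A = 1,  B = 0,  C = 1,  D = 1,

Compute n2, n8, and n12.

n2 = 1, n8 = 0, n12 = 1

n1 = A XNOR D = 1 XNOR 1 = 1
n2 = C XNOR n1 = 1 XNOR 1 = 1
n3 = n2 OR n1 = 1 OR 1 = 1
n4 = n1 XNOR B = 1 XNOR 0 = 0
n5 = n4 XNOR n3 = 0 XNOR 1 = 0
n6 = n1 XOR n4 = 1 XOR 0 = 1
n7 = n4 XOR n5 = 0 XOR 0 = 0
n8 = n6 AND n2 AND n7 = 1 AND 1 AND 0 = 0
n11 = n5 XOR n7 = 0 XOR 0 = 0
n12 = NOT n11 = NOT 0 = 1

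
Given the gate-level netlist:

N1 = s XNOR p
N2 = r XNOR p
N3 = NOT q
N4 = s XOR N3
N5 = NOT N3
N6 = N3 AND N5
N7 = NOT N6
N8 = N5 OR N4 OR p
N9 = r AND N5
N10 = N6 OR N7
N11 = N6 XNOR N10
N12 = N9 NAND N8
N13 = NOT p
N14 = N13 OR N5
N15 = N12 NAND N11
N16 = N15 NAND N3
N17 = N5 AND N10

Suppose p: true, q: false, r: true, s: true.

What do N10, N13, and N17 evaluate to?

N3 = NOT q = NOT false = true
N5 = NOT N3 = NOT true = false
N6 = N3 AND N5 = true AND false = false
N7 = NOT N6 = NOT false = true
N10 = N6 OR N7 = false OR true = true
N13 = NOT p = NOT true = false
N17 = N5 AND N10 = false AND true = false

N10 = true  N13 = false  N17 = false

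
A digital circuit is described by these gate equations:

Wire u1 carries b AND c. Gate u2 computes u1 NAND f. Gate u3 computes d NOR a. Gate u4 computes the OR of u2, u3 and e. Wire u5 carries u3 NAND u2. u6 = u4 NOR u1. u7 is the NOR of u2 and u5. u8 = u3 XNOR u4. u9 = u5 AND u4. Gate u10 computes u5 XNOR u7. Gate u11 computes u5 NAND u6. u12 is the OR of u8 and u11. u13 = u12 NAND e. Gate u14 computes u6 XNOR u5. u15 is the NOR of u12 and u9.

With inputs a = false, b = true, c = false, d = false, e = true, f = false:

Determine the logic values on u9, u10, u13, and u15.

u9 = false; u10 = true; u13 = false; u15 = false

u1 = b AND c = true AND false = false
u2 = u1 NAND f = false NAND false = true
u3 = d NOR a = false NOR false = true
u4 = u2 OR u3 OR e = true OR true OR true = true
u5 = u3 NAND u2 = true NAND true = false
u6 = u4 NOR u1 = true NOR false = false
u7 = u2 NOR u5 = true NOR false = false
u8 = u3 XNOR u4 = true XNOR true = true
u9 = u5 AND u4 = false AND true = false
u10 = u5 XNOR u7 = false XNOR false = true
u11 = u5 NAND u6 = false NAND false = true
u12 = u8 OR u11 = true OR true = true
u13 = u12 NAND e = true NAND true = false
u15 = u12 NOR u9 = true NOR false = false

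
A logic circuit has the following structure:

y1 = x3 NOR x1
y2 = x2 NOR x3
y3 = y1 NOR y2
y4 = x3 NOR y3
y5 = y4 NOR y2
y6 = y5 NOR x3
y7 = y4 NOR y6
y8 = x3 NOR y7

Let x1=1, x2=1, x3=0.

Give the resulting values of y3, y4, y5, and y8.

y3 = 1; y4 = 0; y5 = 1; y8 = 0

y1 = x3 NOR x1 = 0 NOR 1 = 0
y2 = x2 NOR x3 = 1 NOR 0 = 0
y3 = y1 NOR y2 = 0 NOR 0 = 1
y4 = x3 NOR y3 = 0 NOR 1 = 0
y5 = y4 NOR y2 = 0 NOR 0 = 1
y6 = y5 NOR x3 = 1 NOR 0 = 0
y7 = y4 NOR y6 = 0 NOR 0 = 1
y8 = x3 NOR y7 = 0 NOR 1 = 0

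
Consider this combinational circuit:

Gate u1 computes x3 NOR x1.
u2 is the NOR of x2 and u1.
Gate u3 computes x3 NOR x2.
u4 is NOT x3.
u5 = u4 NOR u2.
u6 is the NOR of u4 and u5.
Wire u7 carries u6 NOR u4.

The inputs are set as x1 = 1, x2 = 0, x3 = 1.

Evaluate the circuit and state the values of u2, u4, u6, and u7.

u2 = 1; u4 = 0; u6 = 1; u7 = 0

u1 = x3 NOR x1 = 1 NOR 1 = 0
u2 = x2 NOR u1 = 0 NOR 0 = 1
u4 = NOT x3 = NOT 1 = 0
u5 = u4 NOR u2 = 0 NOR 1 = 0
u6 = u4 NOR u5 = 0 NOR 0 = 1
u7 = u6 NOR u4 = 1 NOR 0 = 0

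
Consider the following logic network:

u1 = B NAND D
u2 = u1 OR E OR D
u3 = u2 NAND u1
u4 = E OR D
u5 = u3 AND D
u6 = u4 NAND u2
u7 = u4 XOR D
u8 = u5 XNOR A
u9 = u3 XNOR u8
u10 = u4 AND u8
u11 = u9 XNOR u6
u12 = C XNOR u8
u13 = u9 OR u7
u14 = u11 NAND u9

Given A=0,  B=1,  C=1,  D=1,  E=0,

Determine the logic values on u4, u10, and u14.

u1 = B NAND D = 1 NAND 1 = 0
u2 = u1 OR E OR D = 0 OR 0 OR 1 = 1
u3 = u2 NAND u1 = 1 NAND 0 = 1
u4 = E OR D = 0 OR 1 = 1
u5 = u3 AND D = 1 AND 1 = 1
u6 = u4 NAND u2 = 1 NAND 1 = 0
u8 = u5 XNOR A = 1 XNOR 0 = 0
u9 = u3 XNOR u8 = 1 XNOR 0 = 0
u10 = u4 AND u8 = 1 AND 0 = 0
u11 = u9 XNOR u6 = 0 XNOR 0 = 1
u14 = u11 NAND u9 = 1 NAND 0 = 1

u4 = 1, u10 = 0, u14 = 1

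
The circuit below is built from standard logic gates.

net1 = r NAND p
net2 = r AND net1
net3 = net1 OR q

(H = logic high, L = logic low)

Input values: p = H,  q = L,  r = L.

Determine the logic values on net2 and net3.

net1 = r NAND p = L NAND H = H
net2 = r AND net1 = L AND H = L
net3 = net1 OR q = H OR L = H

net2 = L; net3 = H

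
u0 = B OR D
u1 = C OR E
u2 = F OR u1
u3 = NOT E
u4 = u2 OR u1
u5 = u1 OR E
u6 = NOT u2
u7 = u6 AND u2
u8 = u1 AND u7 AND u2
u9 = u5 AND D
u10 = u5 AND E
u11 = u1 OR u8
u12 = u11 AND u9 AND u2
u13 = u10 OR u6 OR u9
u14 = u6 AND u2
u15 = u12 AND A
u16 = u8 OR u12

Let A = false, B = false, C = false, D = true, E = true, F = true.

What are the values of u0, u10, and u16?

u0 = true, u10 = true, u16 = true

u0 = B OR D = false OR true = true
u1 = C OR E = false OR true = true
u2 = F OR u1 = true OR true = true
u5 = u1 OR E = true OR true = true
u6 = NOT u2 = NOT true = false
u7 = u6 AND u2 = false AND true = false
u8 = u1 AND u7 AND u2 = true AND false AND true = false
u9 = u5 AND D = true AND true = true
u10 = u5 AND E = true AND true = true
u11 = u1 OR u8 = true OR false = true
u12 = u11 AND u9 AND u2 = true AND true AND true = true
u16 = u8 OR u12 = false OR true = true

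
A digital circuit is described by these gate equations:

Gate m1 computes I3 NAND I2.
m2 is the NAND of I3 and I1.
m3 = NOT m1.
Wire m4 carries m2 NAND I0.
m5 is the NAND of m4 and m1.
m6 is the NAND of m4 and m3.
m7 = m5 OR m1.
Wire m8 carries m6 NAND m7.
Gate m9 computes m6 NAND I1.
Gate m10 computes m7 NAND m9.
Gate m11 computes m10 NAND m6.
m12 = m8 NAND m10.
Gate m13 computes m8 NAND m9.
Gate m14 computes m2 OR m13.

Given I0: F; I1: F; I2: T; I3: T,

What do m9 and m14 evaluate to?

m9 = T; m14 = T

m1 = I3 NAND I2 = T NAND T = F
m2 = I3 NAND I1 = T NAND F = T
m3 = NOT m1 = NOT F = T
m4 = m2 NAND I0 = T NAND F = T
m5 = m4 NAND m1 = T NAND F = T
m6 = m4 NAND m3 = T NAND T = F
m7 = m5 OR m1 = T OR F = T
m8 = m6 NAND m7 = F NAND T = T
m9 = m6 NAND I1 = F NAND F = T
m13 = m8 NAND m9 = T NAND T = F
m14 = m2 OR m13 = T OR F = T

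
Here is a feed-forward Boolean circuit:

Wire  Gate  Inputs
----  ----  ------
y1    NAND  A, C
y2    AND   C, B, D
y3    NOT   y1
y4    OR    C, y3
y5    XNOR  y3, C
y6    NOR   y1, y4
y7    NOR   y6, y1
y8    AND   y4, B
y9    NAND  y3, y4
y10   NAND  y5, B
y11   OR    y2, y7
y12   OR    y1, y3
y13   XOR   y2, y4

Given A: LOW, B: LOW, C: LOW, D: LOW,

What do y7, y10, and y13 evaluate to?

y1 = A NAND C = LOW NAND LOW = HIGH
y2 = C AND B AND D = LOW AND LOW AND LOW = LOW
y3 = NOT y1 = NOT HIGH = LOW
y4 = C OR y3 = LOW OR LOW = LOW
y5 = y3 XNOR C = LOW XNOR LOW = HIGH
y6 = y1 NOR y4 = HIGH NOR LOW = LOW
y7 = y6 NOR y1 = LOW NOR HIGH = LOW
y10 = y5 NAND B = HIGH NAND LOW = HIGH
y13 = y2 XOR y4 = LOW XOR LOW = LOW

y7 = LOW  y10 = HIGH  y13 = LOW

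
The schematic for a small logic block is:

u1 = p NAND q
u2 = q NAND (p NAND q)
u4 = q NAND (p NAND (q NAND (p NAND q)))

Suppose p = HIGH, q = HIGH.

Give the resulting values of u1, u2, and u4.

u1 = LOW, u2 = HIGH, u4 = HIGH

u1 = HIGH NAND HIGH = LOW
u2 = HIGH NAND (HIGH NAND HIGH) = HIGH
u4 = HIGH NAND (HIGH NAND (HIGH NAND (HIGH NAND HIGH))) = HIGH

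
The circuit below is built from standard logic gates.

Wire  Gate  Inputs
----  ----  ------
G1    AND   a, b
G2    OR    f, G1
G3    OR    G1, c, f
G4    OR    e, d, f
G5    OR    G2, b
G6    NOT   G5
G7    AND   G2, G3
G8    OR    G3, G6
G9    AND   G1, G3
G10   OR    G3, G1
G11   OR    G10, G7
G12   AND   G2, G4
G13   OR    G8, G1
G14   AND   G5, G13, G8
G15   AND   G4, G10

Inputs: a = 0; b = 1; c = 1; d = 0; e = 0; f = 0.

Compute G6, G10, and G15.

G6 = 0  G10 = 1  G15 = 0

G1 = a AND b = 0 AND 1 = 0
G2 = f OR G1 = 0 OR 0 = 0
G3 = G1 OR c OR f = 0 OR 1 OR 0 = 1
G4 = e OR d OR f = 0 OR 0 OR 0 = 0
G5 = G2 OR b = 0 OR 1 = 1
G6 = NOT G5 = NOT 1 = 0
G10 = G3 OR G1 = 1 OR 0 = 1
G15 = G4 AND G10 = 0 AND 1 = 0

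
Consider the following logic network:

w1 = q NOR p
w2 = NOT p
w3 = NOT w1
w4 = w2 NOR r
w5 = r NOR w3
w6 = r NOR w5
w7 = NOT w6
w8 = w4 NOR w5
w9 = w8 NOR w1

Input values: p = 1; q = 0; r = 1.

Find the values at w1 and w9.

w1 = q NOR p = 0 NOR 1 = 0
w2 = NOT p = NOT 1 = 0
w3 = NOT w1 = NOT 0 = 1
w4 = w2 NOR r = 0 NOR 1 = 0
w5 = r NOR w3 = 1 NOR 1 = 0
w8 = w4 NOR w5 = 0 NOR 0 = 1
w9 = w8 NOR w1 = 1 NOR 0 = 0

w1 = 0; w9 = 0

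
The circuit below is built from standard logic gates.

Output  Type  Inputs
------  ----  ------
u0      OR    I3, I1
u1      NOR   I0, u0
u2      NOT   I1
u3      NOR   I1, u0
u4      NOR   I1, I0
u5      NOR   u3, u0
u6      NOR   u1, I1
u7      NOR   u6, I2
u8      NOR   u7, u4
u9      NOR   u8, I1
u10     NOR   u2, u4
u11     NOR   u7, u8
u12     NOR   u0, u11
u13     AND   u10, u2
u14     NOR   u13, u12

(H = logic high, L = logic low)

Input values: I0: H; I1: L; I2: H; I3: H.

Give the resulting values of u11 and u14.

u0 = I3 OR I1 = H OR L = H
u1 = I0 NOR u0 = H NOR H = L
u2 = NOT I1 = NOT L = H
u4 = I1 NOR I0 = L NOR H = L
u6 = u1 NOR I1 = L NOR L = H
u7 = u6 NOR I2 = H NOR H = L
u8 = u7 NOR u4 = L NOR L = H
u10 = u2 NOR u4 = H NOR L = L
u11 = u7 NOR u8 = L NOR H = L
u12 = u0 NOR u11 = H NOR L = L
u13 = u10 AND u2 = L AND H = L
u14 = u13 NOR u12 = L NOR L = H

u11 = L  u14 = H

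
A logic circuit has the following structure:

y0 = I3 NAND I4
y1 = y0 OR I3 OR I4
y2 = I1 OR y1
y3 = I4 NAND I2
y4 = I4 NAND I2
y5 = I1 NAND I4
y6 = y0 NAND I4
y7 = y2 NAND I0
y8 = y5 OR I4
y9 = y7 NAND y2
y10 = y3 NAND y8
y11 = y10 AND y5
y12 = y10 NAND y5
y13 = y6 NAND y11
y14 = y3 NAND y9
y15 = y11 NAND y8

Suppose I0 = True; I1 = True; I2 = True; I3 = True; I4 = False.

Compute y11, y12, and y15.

y11 = False; y12 = True; y15 = True

y3 = I4 NAND I2 = False NAND True = True
y5 = I1 NAND I4 = True NAND False = True
y8 = y5 OR I4 = True OR False = True
y10 = y3 NAND y8 = True NAND True = False
y11 = y10 AND y5 = False AND True = False
y12 = y10 NAND y5 = False NAND True = True
y15 = y11 NAND y8 = False NAND True = True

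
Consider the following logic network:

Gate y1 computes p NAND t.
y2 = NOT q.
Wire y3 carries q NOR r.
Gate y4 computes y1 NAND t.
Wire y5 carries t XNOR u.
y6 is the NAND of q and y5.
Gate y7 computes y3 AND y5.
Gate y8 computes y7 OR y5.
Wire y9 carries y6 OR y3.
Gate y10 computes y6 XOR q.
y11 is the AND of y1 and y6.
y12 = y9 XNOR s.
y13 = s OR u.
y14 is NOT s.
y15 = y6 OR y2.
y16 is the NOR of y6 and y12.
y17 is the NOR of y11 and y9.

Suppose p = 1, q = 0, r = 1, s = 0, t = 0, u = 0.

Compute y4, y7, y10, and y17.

y1 = p NAND t = 1 NAND 0 = 1
y3 = q NOR r = 0 NOR 1 = 0
y4 = y1 NAND t = 1 NAND 0 = 1
y5 = t XNOR u = 0 XNOR 0 = 1
y6 = q NAND y5 = 0 NAND 1 = 1
y7 = y3 AND y5 = 0 AND 1 = 0
y9 = y6 OR y3 = 1 OR 0 = 1
y10 = y6 XOR q = 1 XOR 0 = 1
y11 = y1 AND y6 = 1 AND 1 = 1
y17 = y11 NOR y9 = 1 NOR 1 = 0

y4 = 1, y7 = 0, y10 = 1, y17 = 0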